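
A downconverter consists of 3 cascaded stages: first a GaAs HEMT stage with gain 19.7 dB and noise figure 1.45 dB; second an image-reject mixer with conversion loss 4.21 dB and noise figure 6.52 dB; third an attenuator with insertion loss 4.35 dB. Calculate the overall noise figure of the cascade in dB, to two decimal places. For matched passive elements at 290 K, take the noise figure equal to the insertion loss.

Convert to linear (a loss of L dB is a gain of −L dB): F_i = 10^(NF_i/10), G_i = 10^(G_i,dB/10)
  Stage 1: F_1 = 10^(1.45/10) = 1.396, G_1 = 10^(19.7/10) = 93.33
  Stage 2: F_2 = 10^(6.52/10) = 4.487, G_2 = 10^(−4.21/10) = 0.3793
  Stage 3: F_3 = 10^(4.35/10) = 2.723, G_3 = 10^(−4.35/10) = 0.3673
Friis cascade:
  F = 1.396 + (4.487 − 1)/93.33 + (2.723 − 1)/35.40 = 1.482
NF = 10 log₁₀(1.482) = 1.71 dB

1.71 dB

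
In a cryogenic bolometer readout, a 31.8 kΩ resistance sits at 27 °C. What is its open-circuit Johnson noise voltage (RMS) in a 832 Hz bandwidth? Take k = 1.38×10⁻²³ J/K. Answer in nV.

T = 27 °C + 273.15 = 300.15 K
V_n = √(4kTRB)
4kTRB = 4 × 1.38×10⁻²³ × 300.15 × 3.18×10⁴ × 8.32×10² = 4.38×10⁻¹³ V²
V_n = √(4.38×10⁻¹³) = 6.62×10⁻⁷ V = 662 nV

662 nV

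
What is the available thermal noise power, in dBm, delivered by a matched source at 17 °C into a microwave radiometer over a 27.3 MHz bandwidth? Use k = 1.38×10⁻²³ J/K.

T = 17 °C + 273.15 = 290.15 K
P_n = kTB = 1.38×10⁻²³ × 290.15 × 2.73×10⁷ = 1.09×10⁻¹³ W
In dBm: 10 log₁₀(1.09×10⁻¹³ / 10⁻³) = −99.6 dBm

−99.6 dBm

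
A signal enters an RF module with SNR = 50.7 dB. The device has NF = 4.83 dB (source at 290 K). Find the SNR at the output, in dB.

45.87 dB

By definition F = SNR_in/SNR_out, so in dB: SNR_out = SNR_in − NF
SNR_out = 50.7 − 4.83 = 45.87 dB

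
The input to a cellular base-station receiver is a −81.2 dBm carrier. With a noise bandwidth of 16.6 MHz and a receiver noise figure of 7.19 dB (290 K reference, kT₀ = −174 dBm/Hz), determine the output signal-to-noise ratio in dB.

13.4 dB

Noise floor: N = −174 + 10 log₁₀(B) + NF
10 log₁₀(1.66×10⁷) = 72.2 dB
N = −174 + 72.2 + 7.19 = −94.61 dBm
SNR = P_sig − N = −81.2 − (−94.61) = 13.41 dB → 13.4 dB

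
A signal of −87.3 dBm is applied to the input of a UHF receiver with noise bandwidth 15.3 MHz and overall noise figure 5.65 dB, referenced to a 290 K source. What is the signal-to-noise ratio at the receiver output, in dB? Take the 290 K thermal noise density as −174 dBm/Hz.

Noise floor: N = −174 + 10 log₁₀(B) + NF
10 log₁₀(1.53×10⁷) = 71.85 dB
N = −174 + 71.85 + 5.65 = −96.50 dBm
SNR = P_sig − N = −87.3 − (−96.50) = 9.20 dB → 9.2 dB

9.2 dB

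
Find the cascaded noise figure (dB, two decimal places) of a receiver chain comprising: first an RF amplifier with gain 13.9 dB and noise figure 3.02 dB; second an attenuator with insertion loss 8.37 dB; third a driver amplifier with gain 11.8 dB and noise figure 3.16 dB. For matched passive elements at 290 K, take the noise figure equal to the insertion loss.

Convert to linear (a loss of L dB is a gain of −L dB): F_i = 10^(NF_i/10), G_i = 10^(G_i,dB/10)
  Stage 1: F_1 = 10^(3.02/10) = 2.004, G_1 = 10^(13.9/10) = 24.55
  Stage 2: F_2 = 10^(8.37/10) = 6.871, G_2 = 10^(−8.37/10) = 0.1455
  Stage 3: F_3 = 10^(3.16/10) = 2.070, G_3 = 10^(11.8/10) = 15.14
Friis cascade:
  F = 2.004 + (6.871 − 1)/24.55 + (2.070 − 1)/3.573 = 2.543
NF = 10 log₁₀(2.543) = 4.05 dB

4.05 dB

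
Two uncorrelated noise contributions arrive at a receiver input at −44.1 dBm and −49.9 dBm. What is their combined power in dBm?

Convert to linear, add, convert back:
P₁ = 3.89×10⁻⁸ W, P₂ = 1.02×10⁻⁸ W
P_tot = 4.91×10⁻⁸ W → 10 log₁₀(P_tot / 10⁻³) = −43.1 dBm

−43.1 dBm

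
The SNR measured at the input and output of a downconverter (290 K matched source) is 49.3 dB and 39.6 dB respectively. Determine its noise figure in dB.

NF (dB) = SNR_in(dB) − SNR_out(dB) when the source is at T₀
NF = 49.3 − 39.6 = 9.7 dB

9.7 dB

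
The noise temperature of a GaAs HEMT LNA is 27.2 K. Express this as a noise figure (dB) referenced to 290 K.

F = 1 + T_e/T₀ = 1 + 27.2/290 = 1.09379
NF = 10 log₁₀(1.09379) = 0.389 dB

0.389 dB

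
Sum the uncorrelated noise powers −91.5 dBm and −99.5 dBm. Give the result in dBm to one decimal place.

−90.9 dBm

Convert to linear, add, convert back:
P₁ = 7.08×10⁻¹³ W, P₂ = 1.12×10⁻¹³ W
P_tot = 8.20×10⁻¹³ W → 10 log₁₀(P_tot / 10⁻³) = −90.9 dBm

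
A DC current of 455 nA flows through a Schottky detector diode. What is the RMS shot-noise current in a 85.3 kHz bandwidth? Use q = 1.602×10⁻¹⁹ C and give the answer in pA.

112 pA

I_n = √(2qI·B)
2qI·B = 2 × 1.602×10⁻¹⁹ × 4.55×10⁻⁷ × 8.53×10⁴ = 1.24×10⁻²⁰ A²
I_n = √(1.24×10⁻²⁰) = 1.12×10⁻¹⁰ A = 112 pA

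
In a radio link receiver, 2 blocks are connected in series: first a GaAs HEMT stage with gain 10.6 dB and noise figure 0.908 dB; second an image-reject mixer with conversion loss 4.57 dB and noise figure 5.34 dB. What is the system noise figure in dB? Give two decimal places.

1.59 dB

Convert to linear (a loss of L dB is a gain of −L dB): F_i = 10^(NF_i/10), G_i = 10^(G_i,dB/10)
  Stage 1: F_1 = 10^(0.908/10) = 1.233, G_1 = 10^(10.6/10) = 11.48
  Stage 2: F_2 = 10^(5.34/10) = 3.420, G_2 = 10^(−4.57/10) = 0.3491
Friis cascade:
  F = 1.233 + (3.420 − 1)/11.48 = 1.443
NF = 10 log₁₀(1.443) = 1.59 dB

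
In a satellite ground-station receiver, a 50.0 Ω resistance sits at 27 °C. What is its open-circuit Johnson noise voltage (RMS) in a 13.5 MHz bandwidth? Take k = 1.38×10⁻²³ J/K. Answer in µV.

3.34 µV

T = 27 °C + 273.15 = 300.15 K
V_n = √(4kTRB)
4kTRB = 4 × 1.38×10⁻²³ × 300.15 × 5.00×10¹ × 1.35×10⁷ = 1.12×10⁻¹¹ V²
V_n = √(1.12×10⁻¹¹) = 3.34×10⁻⁶ V = 3.34 µV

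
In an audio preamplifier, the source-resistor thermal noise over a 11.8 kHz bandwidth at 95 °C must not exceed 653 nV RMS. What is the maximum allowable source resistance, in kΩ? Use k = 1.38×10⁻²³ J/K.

1.78 kΩ

T = 95 °C + 273.15 = 368.15 K
Johnson–Nyquist: V_n = √(4kTRB) ⇒ R = V_n² / (4kTB)
4kTB = 4 × 1.38×10⁻²³ × 368.15 × 1.18×10⁴ = 2.40×10⁻¹⁶
R = (6.53×10⁻⁷)² / 2.40×10⁻¹⁶ = 1.78×10³ Ω = 1.78 kΩ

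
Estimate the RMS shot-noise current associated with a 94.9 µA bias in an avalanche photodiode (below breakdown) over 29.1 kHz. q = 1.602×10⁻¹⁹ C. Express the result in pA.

941 pA

I_n = √(2qI·B)
2qI·B = 2 × 1.602×10⁻¹⁹ × 9.49×10⁻⁵ × 2.91×10⁴ = 8.85×10⁻¹⁹ A²
I_n = √(8.85×10⁻¹⁹) = 9.41×10⁻¹⁰ A = 941 pA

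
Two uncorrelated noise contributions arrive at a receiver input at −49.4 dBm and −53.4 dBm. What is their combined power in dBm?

−47.9 dBm

Convert to linear, add, convert back:
P₁ = 1.15×10⁻⁸ W, P₂ = 4.57×10⁻⁹ W
P_tot = 1.61×10⁻⁸ W → 10 log₁₀(P_tot / 10⁻³) = −47.9 dBm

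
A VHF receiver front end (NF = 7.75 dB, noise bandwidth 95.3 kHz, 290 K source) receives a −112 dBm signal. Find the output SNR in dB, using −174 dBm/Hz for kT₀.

Noise floor: N = −174 + 10 log₁₀(B) + NF
10 log₁₀(9.53×10⁴) = 49.79 dB
N = −174 + 49.79 + 7.75 = −116.46 dBm
SNR = P_sig − N = −112 − (−116.46) = 4.46 dB → 4.5 dB

4.5 dB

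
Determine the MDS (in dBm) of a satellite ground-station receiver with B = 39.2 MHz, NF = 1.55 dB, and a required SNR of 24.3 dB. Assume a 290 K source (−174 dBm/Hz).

Sensitivity = −174 + 10 log₁₀(B) + NF + SNR_min
= −174 + 75.93 + 1.55 + 24.3
= −72.22 dBm → −72.2 dBm

−72.2 dBm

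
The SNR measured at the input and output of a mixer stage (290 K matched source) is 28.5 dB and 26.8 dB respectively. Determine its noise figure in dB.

NF (dB) = SNR_in(dB) − SNR_out(dB) when the source is at T₀
NF = 28.5 − 26.8 = 1.7 dB

1.7 dB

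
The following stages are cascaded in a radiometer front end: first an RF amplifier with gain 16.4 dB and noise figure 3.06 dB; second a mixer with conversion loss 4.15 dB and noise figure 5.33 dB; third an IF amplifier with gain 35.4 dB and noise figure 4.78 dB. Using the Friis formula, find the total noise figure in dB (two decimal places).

3.42 dB

Convert to linear (a loss of L dB is a gain of −L dB): F_i = 10^(NF_i/10), G_i = 10^(G_i,dB/10)
  Stage 1: F_1 = 10^(3.06/10) = 2.023, G_1 = 10^(16.4/10) = 43.65
  Stage 2: F_2 = 10^(5.33/10) = 3.412, G_2 = 10^(−4.15/10) = 0.3846
  Stage 3: F_3 = 10^(4.78/10) = 3.006, G_3 = 10^(35.4/10) = 3467
Friis cascade:
  F = 2.023 + (3.412 − 1)/43.65 + (3.006 − 1)/16.79 = 2.198
NF = 10 log₁₀(2.198) = 3.42 dB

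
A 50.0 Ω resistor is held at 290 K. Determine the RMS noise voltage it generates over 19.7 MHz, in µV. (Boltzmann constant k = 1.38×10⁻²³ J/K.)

3.97 µV

V_n = √(4kTRB)
4kTRB = 4 × 1.38×10⁻²³ × 290 × 5.00×10¹ × 1.97×10⁷ = 1.58×10⁻¹¹ V²
V_n = √(1.58×10⁻¹¹) = 3.97×10⁻⁶ V = 3.97 µV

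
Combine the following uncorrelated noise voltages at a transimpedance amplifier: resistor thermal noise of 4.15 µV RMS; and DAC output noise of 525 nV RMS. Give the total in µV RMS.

Uncorrelated sources add in power (mean-square): V_tot = √(ΣV_i²)
V_tot = √[(4.15×10⁻⁶)² + (5.25×10⁻⁷)²] = 4.18×10⁻⁶ V = 4.18 µV

4.18 µV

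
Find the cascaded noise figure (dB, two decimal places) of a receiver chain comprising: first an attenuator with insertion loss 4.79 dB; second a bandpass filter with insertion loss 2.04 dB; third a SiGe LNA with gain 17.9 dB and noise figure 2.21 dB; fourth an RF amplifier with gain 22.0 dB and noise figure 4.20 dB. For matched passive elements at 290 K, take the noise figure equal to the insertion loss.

Convert to linear (a loss of L dB is a gain of −L dB): F_i = 10^(NF_i/10), G_i = 10^(G_i,dB/10)
  Stage 1: F_1 = 10^(4.79/10) = 3.013, G_1 = 10^(−4.79/10) = 0.3319
  Stage 2: F_2 = 10^(2.04/10) = 1.600, G_2 = 10^(−2.04/10) = 0.6252
  Stage 3: F_3 = 10^(2.21/10) = 1.663, G_3 = 10^(17.9/10) = 61.66
  Stage 4: F_4 = 10^(4.20/10) = 2.630, G_4 = 10^(22.0/10) = 158.5
Friis cascade:
  F = 3.013 + (1.600 − 1)/0.3319 + (1.663 − 1)/0.2075 + (2.630 − 1)/12.79 = 8.144
NF = 10 log₁₀(8.144) = 9.11 dB

9.11 dB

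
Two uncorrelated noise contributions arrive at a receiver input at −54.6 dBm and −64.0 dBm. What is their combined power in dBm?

Convert to linear, add, convert back:
P₁ = 3.47×10⁻⁹ W, P₂ = 3.98×10⁻¹⁰ W
P_tot = 3.87×10⁻⁹ W → 10 log₁₀(P_tot / 10⁻³) = −54.1 dBm

−54.1 dBm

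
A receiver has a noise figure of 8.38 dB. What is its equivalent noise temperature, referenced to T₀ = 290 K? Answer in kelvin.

1707 K

F = 10^(8.38/10) = 6.88652
T_e = (F − 1)·T₀ = (6.88652 − 1) × 290 = 1707 K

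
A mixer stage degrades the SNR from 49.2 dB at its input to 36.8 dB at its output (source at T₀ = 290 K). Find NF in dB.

12.4 dB

NF (dB) = SNR_in(dB) − SNR_out(dB) when the source is at T₀
NF = 49.2 − 36.8 = 12.4 dB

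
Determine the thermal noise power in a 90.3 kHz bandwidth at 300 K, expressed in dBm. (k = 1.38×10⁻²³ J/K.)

P_n = kTB = 1.38×10⁻²³ × 300 × 9.03×10⁴ = 3.74×10⁻¹⁶ W
In dBm: 10 log₁₀(3.74×10⁻¹⁶ / 10⁻³) = −124.3 dBm

−124.3 dBm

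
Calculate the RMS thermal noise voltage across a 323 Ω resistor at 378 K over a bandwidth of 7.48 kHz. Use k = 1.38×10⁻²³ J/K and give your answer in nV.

225 nV

V_n = √(4kTRB)
4kTRB = 4 × 1.38×10⁻²³ × 378 × 3.23×10² × 7.48×10³ = 5.04×10⁻¹⁴ V²
V_n = √(5.04×10⁻¹⁴) = 2.25×10⁻⁷ V = 225 nV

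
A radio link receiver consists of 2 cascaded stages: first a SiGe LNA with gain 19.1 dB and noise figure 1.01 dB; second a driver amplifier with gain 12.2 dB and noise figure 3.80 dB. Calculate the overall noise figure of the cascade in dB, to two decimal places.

1.07 dB

Convert to linear (a loss of L dB is a gain of −L dB): F_i = 10^(NF_i/10), G_i = 10^(G_i,dB/10)
  Stage 1: F_1 = 10^(1.01/10) = 1.262, G_1 = 10^(19.1/10) = 81.28
  Stage 2: F_2 = 10^(3.80/10) = 2.399, G_2 = 10^(12.2/10) = 16.60
Friis cascade:
  F = 1.262 + (2.399 − 1)/81.28 = 1.279
NF = 10 log₁₀(1.279) = 1.07 dB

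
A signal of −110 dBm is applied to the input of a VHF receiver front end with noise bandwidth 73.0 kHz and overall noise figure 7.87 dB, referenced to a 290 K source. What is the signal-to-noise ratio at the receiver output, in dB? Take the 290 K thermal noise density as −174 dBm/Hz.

7.5 dB

Noise floor: N = −174 + 10 log₁₀(B) + NF
10 log₁₀(7.30×10⁴) = 48.63 dB
N = −174 + 48.63 + 7.87 = −117.50 dBm
SNR = P_sig − N = −110 − (−117.50) = 7.50 dB → 7.5 dB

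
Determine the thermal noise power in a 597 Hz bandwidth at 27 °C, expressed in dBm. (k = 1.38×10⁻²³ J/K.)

T = 27 °C + 273.15 = 300.15 K
P_n = kTB = 1.38×10⁻²³ × 300.15 × 5.97×10² = 2.47×10⁻¹⁸ W
In dBm: 10 log₁₀(2.47×10⁻¹⁸ / 10⁻³) = −146.1 dBm

−146.1 dBm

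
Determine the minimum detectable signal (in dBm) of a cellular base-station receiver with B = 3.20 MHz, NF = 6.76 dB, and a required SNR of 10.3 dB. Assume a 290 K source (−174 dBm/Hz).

Sensitivity = −174 + 10 log₁₀(B) + NF + SNR_min
= −174 + 65.05 + 6.76 + 10.3
= −91.89 dBm → −91.9 dBm

−91.9 dBm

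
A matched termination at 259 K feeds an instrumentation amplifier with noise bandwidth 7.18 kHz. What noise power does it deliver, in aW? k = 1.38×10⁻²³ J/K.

25.7 aW

P_n = kTB = 1.38×10⁻²³ × 259 × 7.18×10³ = 2.57×10⁻¹⁷ W = 25.7 aW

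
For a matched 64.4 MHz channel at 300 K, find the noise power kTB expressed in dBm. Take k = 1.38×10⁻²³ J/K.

P_n = kTB = 1.38×10⁻²³ × 300 × 6.44×10⁷ = 2.67×10⁻¹³ W
In dBm: 10 log₁₀(2.67×10⁻¹³ / 10⁻³) = −95.7 dBm

−95.7 dBm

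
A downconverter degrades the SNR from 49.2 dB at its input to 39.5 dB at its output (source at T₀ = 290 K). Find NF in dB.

9.7 dB

NF (dB) = SNR_in(dB) − SNR_out(dB) when the source is at T₀
NF = 49.2 − 39.5 = 9.7 dB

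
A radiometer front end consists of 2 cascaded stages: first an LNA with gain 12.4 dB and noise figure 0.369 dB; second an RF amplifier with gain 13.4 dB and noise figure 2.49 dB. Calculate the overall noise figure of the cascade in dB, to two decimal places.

Convert to linear (a loss of L dB is a gain of −L dB): F_i = 10^(NF_i/10), G_i = 10^(G_i,dB/10)
  Stage 1: F_1 = 10^(0.369/10) = 1.089, G_1 = 10^(12.4/10) = 17.38
  Stage 2: F_2 = 10^(2.49/10) = 1.774, G_2 = 10^(13.4/10) = 21.88
Friis cascade:
  F = 1.089 + (1.774 − 1)/17.38 = 1.133
NF = 10 log₁₀(1.133) = 0.54 dB

0.54 dB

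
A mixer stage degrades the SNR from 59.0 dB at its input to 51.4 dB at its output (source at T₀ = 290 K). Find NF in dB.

7.6 dB

NF (dB) = SNR_in(dB) − SNR_out(dB) when the source is at T₀
NF = 59.0 − 51.4 = 7.6 dB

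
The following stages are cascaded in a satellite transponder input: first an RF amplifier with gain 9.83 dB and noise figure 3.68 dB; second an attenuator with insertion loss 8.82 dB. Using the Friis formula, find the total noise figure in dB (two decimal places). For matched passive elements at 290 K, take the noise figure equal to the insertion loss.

Convert to linear (a loss of L dB is a gain of −L dB): F_i = 10^(NF_i/10), G_i = 10^(G_i,dB/10)
  Stage 1: F_1 = 10^(3.68/10) = 2.333, G_1 = 10^(9.83/10) = 9.616
  Stage 2: F_2 = 10^(8.82/10) = 7.621, G_2 = 10^(−8.82/10) = 0.1312
Friis cascade:
  F = 2.333 + (7.621 − 1)/9.616 = 3.022
NF = 10 log₁₀(3.022) = 4.80 dB

4.80 dB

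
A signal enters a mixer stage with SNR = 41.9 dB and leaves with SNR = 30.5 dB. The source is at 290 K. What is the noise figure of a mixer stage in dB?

NF (dB) = SNR_in(dB) − SNR_out(dB) when the source is at T₀
NF = 41.9 − 30.5 = 11.4 dB

11.4 dB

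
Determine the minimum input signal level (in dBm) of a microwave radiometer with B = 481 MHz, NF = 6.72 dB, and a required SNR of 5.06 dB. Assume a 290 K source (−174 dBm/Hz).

−75.4 dBm

Sensitivity = −174 + 10 log₁₀(B) + NF + SNR_min
= −174 + 86.82 + 6.72 + 5.06
= −75.40 dBm → −75.4 dBm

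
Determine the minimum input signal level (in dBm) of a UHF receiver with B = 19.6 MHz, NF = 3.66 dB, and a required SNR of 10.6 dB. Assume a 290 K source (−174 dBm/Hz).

Sensitivity = −174 + 10 log₁₀(B) + NF + SNR_min
= −174 + 72.92 + 3.66 + 10.6
= −86.82 dBm → −86.8 dBm

−86.8 dBm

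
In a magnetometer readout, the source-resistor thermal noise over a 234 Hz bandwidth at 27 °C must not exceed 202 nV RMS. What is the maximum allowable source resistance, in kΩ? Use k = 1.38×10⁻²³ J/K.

T = 27 °C + 273.15 = 300.15 K
Johnson–Nyquist: V_n = √(4kTRB) ⇒ R = V_n² / (4kTB)
4kTB = 4 × 1.38×10⁻²³ × 300.15 × 2.34×10² = 3.88×10⁻¹⁸
R = (2.02×10⁻⁷)² / 3.88×10⁻¹⁸ = 1.05×10⁴ Ω = 10.5 kΩ

10.5 kΩ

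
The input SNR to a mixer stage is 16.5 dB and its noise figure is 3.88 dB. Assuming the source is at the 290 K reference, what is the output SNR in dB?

12.62 dB

By definition F = SNR_in/SNR_out, so in dB: SNR_out = SNR_in − NF
SNR_out = 16.5 − 3.88 = 12.62 dB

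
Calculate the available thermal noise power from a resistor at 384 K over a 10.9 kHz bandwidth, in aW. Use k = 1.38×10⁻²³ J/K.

P_n = kTB = 1.38×10⁻²³ × 384 × 1.09×10⁴ = 5.78×10⁻¹⁷ W = 57.8 aW

57.8 aW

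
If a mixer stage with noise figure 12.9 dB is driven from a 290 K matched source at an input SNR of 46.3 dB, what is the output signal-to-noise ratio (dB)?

By definition F = SNR_in/SNR_out, so in dB: SNR_out = SNR_in − NF
SNR_out = 46.3 − 12.9 = 33.4 dB

33.4 dB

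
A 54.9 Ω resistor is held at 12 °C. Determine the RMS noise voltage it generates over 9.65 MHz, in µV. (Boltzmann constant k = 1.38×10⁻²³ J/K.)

T = 12 °C + 273.15 = 285.15 K
V_n = √(4kTRB)
4kTRB = 4 × 1.38×10⁻²³ × 285.15 × 5.49×10¹ × 9.65×10⁶ = 8.34×10⁻¹² V²
V_n = √(8.34×10⁻¹²) = 2.89×10⁻⁶ V = 2.89 µV

2.89 µV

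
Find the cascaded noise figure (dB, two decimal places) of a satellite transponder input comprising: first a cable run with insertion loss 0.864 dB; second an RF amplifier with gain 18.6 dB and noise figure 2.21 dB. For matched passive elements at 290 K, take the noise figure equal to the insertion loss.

Convert to linear (a loss of L dB is a gain of −L dB): F_i = 10^(NF_i/10), G_i = 10^(G_i,dB/10)
  Stage 1: F_1 = 10^(0.864/10) = 1.220, G_1 = 10^(−0.864/10) = 0.8196
  Stage 2: F_2 = 10^(2.21/10) = 1.663, G_2 = 10^(18.6/10) = 72.44
Friis cascade:
  F = 1.220 + (1.663 − 1)/0.8196 = 2.030
NF = 10 log₁₀(2.030) = 3.07 dB

3.07 dB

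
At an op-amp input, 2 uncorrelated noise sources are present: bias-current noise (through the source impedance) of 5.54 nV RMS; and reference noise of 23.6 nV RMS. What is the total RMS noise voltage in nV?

24.2 nV

Uncorrelated sources add in power (mean-square): V_tot = √(ΣV_i²)
V_tot = √[(5.54×10⁻⁹)² + (2.36×10⁻⁸)²] = 2.42×10⁻⁸ V = 24.2 nV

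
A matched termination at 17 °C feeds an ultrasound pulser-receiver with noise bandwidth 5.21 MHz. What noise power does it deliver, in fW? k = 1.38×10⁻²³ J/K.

T = 17 °C + 273.15 = 290.15 K
P_n = kTB = 1.38×10⁻²³ × 290.15 × 5.21×10⁶ = 2.09×10⁻¹⁴ W = 20.9 fW

20.9 fW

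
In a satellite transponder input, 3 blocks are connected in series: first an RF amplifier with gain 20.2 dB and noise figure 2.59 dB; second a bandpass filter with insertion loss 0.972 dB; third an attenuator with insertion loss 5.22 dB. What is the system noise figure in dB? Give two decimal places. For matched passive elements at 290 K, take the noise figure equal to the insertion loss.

Convert to linear (a loss of L dB is a gain of −L dB): F_i = 10^(NF_i/10), G_i = 10^(G_i,dB/10)
  Stage 1: F_1 = 10^(2.59/10) = 1.816, G_1 = 10^(20.2/10) = 104.7
  Stage 2: F_2 = 10^(0.972/10) = 1.251, G_2 = 10^(−0.972/10) = 0.7995
  Stage 3: F_3 = 10^(5.22/10) = 3.327, G_3 = 10^(−5.22/10) = 0.3006
Friis cascade:
  F = 1.816 + (1.251 − 1)/104.7 + (3.327 − 1)/83.71 = 1.846
NF = 10 log₁₀(1.846) = 2.66 dB

2.66 dB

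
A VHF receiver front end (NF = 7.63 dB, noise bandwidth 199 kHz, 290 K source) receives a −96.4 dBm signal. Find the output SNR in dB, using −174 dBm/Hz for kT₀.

17.0 dB

Noise floor: N = −174 + 10 log₁₀(B) + NF
10 log₁₀(1.99×10⁵) = 52.99 dB
N = −174 + 52.99 + 7.63 = −113.38 dBm
SNR = P_sig − N = −96.4 − (−113.38) = 16.98 dB → 17.0 dB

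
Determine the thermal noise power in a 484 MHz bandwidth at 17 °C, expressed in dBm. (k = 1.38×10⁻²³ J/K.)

−87.1 dBm

T = 17 °C + 273.15 = 290.15 K
P_n = kTB = 1.38×10⁻²³ × 290.15 × 4.84×10⁸ = 1.94×10⁻¹² W
In dBm: 10 log₁₀(1.94×10⁻¹² / 10⁻³) = −87.1 dBm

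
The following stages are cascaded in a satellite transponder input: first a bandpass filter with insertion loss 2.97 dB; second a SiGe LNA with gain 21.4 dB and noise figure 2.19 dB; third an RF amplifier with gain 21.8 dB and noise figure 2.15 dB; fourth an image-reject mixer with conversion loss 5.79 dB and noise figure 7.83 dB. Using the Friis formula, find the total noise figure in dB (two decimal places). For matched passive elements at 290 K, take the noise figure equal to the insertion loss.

5.17 dB

Convert to linear (a loss of L dB is a gain of −L dB): F_i = 10^(NF_i/10), G_i = 10^(G_i,dB/10)
  Stage 1: F_1 = 10^(2.97/10) = 1.982, G_1 = 10^(−2.97/10) = 0.5047
  Stage 2: F_2 = 10^(2.19/10) = 1.656, G_2 = 10^(21.4/10) = 138.0
  Stage 3: F_3 = 10^(2.15/10) = 1.641, G_3 = 10^(21.8/10) = 151.4
  Stage 4: F_4 = 10^(7.83/10) = 6.067, G_4 = 10^(−5.79/10) = 0.2636
Friis cascade:
  F = 1.982 + (1.656 − 1)/0.5047 + (1.641 − 1)/69.66 + (6.067 − 1)/1.054×10⁴ = 3.291
NF = 10 log₁₀(3.291) = 5.17 dB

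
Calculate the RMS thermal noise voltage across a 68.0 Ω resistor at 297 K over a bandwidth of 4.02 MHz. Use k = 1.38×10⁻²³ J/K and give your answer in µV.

V_n = √(4kTRB)
4kTRB = 4 × 1.38×10⁻²³ × 297 × 6.80×10¹ × 4.02×10⁶ = 4.48×10⁻¹² V²
V_n = √(4.48×10⁻¹²) = 2.12×10⁻⁶ V = 2.12 µV

2.12 µV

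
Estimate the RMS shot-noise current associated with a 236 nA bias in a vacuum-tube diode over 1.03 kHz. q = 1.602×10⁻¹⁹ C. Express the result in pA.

I_n = √(2qI·B)
2qI·B = 2 × 1.602×10⁻¹⁹ × 2.36×10⁻⁷ × 1.03×10³ = 7.79×10⁻²³ A²
I_n = √(7.79×10⁻²³) = 8.83×10⁻¹² A = 8.83 pA

8.83 pA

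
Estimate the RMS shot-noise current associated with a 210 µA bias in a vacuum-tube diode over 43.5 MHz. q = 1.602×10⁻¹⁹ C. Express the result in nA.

I_n = √(2qI·B)
2qI·B = 2 × 1.602×10⁻¹⁹ × 2.10×10⁻⁴ × 4.35×10⁷ = 2.93×10⁻¹⁵ A²
I_n = √(2.93×10⁻¹⁵) = 5.41×10⁻⁸ A = 54.1 nA

54.1 nA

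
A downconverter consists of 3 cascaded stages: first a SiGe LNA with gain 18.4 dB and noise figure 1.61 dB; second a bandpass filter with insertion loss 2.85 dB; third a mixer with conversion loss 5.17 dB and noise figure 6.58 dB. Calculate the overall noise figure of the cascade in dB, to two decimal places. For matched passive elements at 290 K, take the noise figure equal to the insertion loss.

Convert to linear (a loss of L dB is a gain of −L dB): F_i = 10^(NF_i/10), G_i = 10^(G_i,dB/10)
  Stage 1: F_1 = 10^(1.61/10) = 1.449, G_1 = 10^(18.4/10) = 69.18
  Stage 2: F_2 = 10^(2.85/10) = 1.928, G_2 = 10^(−2.85/10) = 0.5188
  Stage 3: F_3 = 10^(6.58/10) = 4.550, G_3 = 10^(−5.17/10) = 0.3041
Friis cascade:
  F = 1.449 + (1.928 − 1)/69.18 + (4.550 − 1)/35.89 = 1.561
NF = 10 log₁₀(1.561) = 1.93 dB

1.93 dB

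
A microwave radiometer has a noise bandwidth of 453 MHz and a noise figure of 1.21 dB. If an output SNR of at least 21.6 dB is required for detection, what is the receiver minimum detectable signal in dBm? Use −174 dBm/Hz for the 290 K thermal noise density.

−64.6 dBm

Sensitivity = −174 + 10 log₁₀(B) + NF + SNR_min
= −174 + 86.56 + 1.21 + 21.6
= −64.63 dBm → −64.6 dBm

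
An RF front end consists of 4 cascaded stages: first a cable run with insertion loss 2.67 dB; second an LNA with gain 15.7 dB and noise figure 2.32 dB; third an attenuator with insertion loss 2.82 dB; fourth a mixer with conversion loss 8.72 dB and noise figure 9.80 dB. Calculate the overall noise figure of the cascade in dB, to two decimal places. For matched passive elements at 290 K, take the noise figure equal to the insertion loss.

6.04 dB

Convert to linear (a loss of L dB is a gain of −L dB): F_i = 10^(NF_i/10), G_i = 10^(G_i,dB/10)
  Stage 1: F_1 = 10^(2.67/10) = 1.849, G_1 = 10^(−2.67/10) = 0.5408
  Stage 2: F_2 = 10^(2.32/10) = 1.706, G_2 = 10^(15.7/10) = 37.15
  Stage 3: F_3 = 10^(2.82/10) = 1.914, G_3 = 10^(−2.82/10) = 0.5224
  Stage 4: F_4 = 10^(9.80/10) = 9.550, G_4 = 10^(−8.72/10) = 0.1343
Friis cascade:
  F = 1.849 + (1.706 − 1)/0.5408 + (1.914 − 1)/20.09 + (9.550 − 1)/10.50 = 4.015
NF = 10 log₁₀(4.015) = 6.04 dB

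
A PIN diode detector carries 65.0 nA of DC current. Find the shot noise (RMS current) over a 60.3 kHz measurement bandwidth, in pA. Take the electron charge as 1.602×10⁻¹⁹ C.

I_n = √(2qI·B)
2qI·B = 2 × 1.602×10⁻¹⁹ × 6.50×10⁻⁸ × 6.03×10⁴ = 1.26×10⁻²¹ A²
I_n = √(1.26×10⁻²¹) = 3.54×10⁻¹¹ A = 35.4 pA

35.4 pA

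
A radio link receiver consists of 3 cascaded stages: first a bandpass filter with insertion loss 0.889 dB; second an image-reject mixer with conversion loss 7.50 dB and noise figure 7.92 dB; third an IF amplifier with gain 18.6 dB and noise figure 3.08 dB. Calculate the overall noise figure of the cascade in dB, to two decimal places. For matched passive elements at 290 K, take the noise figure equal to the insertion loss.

11.68 dB

Convert to linear (a loss of L dB is a gain of −L dB): F_i = 10^(NF_i/10), G_i = 10^(G_i,dB/10)
  Stage 1: F_1 = 10^(0.889/10) = 1.227, G_1 = 10^(−0.889/10) = 0.8149
  Stage 2: F_2 = 10^(7.92/10) = 6.194, G_2 = 10^(−7.50/10) = 0.1778
  Stage 3: F_3 = 10^(3.08/10) = 2.032, G_3 = 10^(18.6/10) = 72.44
Friis cascade:
  F = 1.227 + (6.194 − 1)/0.8149 + (2.032 − 1)/0.1449 = 14.73
NF = 10 log₁₀(14.73) = 11.68 dB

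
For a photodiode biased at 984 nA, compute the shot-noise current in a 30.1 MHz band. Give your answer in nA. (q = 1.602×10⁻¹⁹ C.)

3.08 nA

I_n = √(2qI·B)
2qI·B = 2 × 1.602×10⁻¹⁹ × 9.84×10⁻⁷ × 3.01×10⁷ = 9.49×10⁻¹⁸ A²
I_n = √(9.49×10⁻¹⁸) = 3.08×10⁻⁹ A = 3.08 nA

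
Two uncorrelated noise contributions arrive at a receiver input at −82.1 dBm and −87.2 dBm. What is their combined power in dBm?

Convert to linear, add, convert back:
P₁ = 6.17×10⁻¹² W, P₂ = 1.91×10⁻¹² W
P_tot = 8.07×10⁻¹² W → 10 log₁₀(P_tot / 10⁻³) = −80.9 dBm

−80.9 dBm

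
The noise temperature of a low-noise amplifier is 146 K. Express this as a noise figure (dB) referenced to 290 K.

F = 1 + T_e/T₀ = 1 + 146/290 = 1.50345
NF = 10 log₁₀(1.50345) = 1.77 dB

1.77 dB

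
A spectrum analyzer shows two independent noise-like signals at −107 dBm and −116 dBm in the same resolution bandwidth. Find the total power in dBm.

−106.5 dBm

Convert to linear, add, convert back:
P₁ = 2.00×10⁻¹⁴ W, P₂ = 2.51×10⁻¹⁵ W
P_tot = 2.25×10⁻¹⁴ W → 10 log₁₀(P_tot / 10⁻³) = −106.5 dBm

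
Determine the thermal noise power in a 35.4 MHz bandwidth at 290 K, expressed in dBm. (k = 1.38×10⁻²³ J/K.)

−98.5 dBm

P_n = kTB = 1.38×10⁻²³ × 290 × 3.54×10⁷ = 1.42×10⁻¹³ W
In dBm: 10 log₁₀(1.42×10⁻¹³ / 10⁻³) = −98.5 dBm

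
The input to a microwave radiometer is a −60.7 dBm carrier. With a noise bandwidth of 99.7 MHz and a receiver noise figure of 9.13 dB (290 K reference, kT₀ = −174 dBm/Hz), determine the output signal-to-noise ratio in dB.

24.2 dB

Noise floor: N = −174 + 10 log₁₀(B) + NF
10 log₁₀(9.97×10⁷) = 79.99 dB
N = −174 + 79.99 + 9.13 = −84.88 dBm
SNR = P_sig − N = −60.7 − (−84.88) = 24.18 dB → 24.2 dB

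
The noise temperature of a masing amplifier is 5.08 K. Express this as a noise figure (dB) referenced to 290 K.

0.075 dB

F = 1 + T_e/T₀ = 1 + 5.08/290 = 1.01752
NF = 10 log₁₀(1.01752) = 0.075 dB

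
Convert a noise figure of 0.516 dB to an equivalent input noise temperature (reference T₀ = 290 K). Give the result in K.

F = 10^(0.516/10) = 1.12616
T_e = (F − 1)·T₀ = (1.12616 − 1) × 290 = 36.6 K

36.6 K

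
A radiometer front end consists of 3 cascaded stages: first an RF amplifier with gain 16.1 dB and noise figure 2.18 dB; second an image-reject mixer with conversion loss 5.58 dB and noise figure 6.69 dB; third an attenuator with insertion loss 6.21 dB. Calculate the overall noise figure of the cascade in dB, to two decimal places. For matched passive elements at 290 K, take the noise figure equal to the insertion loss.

Convert to linear (a loss of L dB is a gain of −L dB): F_i = 10^(NF_i/10), G_i = 10^(G_i,dB/10)
  Stage 1: F_1 = 10^(2.18/10) = 1.652, G_1 = 10^(16.1/10) = 40.74
  Stage 2: F_2 = 10^(6.69/10) = 4.667, G_2 = 10^(−5.58/10) = 0.2767
  Stage 3: F_3 = 10^(6.21/10) = 4.178, G_3 = 10^(−6.21/10) = 0.2393
Friis cascade:
  F = 1.652 + (4.667 − 1)/40.74 + (4.178 − 1)/11.27 = 2.024
NF = 10 log₁₀(2.024) = 3.06 dB

3.06 dB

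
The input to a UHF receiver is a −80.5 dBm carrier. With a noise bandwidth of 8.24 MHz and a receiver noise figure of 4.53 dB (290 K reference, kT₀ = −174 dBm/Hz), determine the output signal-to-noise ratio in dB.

Noise floor: N = −174 + 10 log₁₀(B) + NF
10 log₁₀(8.24×10⁶) = 69.16 dB
N = −174 + 69.16 + 4.53 = −100.31 dBm
SNR = P_sig − N = −80.5 − (−100.31) = 19.81 dB → 19.8 dB

19.8 dB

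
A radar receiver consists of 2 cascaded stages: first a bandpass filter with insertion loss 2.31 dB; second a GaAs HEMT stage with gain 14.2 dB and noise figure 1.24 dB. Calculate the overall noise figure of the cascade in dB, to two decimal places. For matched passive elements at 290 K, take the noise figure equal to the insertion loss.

Convert to linear (a loss of L dB is a gain of −L dB): F_i = 10^(NF_i/10), G_i = 10^(G_i,dB/10)
  Stage 1: F_1 = 10^(2.31/10) = 1.702, G_1 = 10^(−2.31/10) = 0.5875
  Stage 2: F_2 = 10^(1.24/10) = 1.330, G_2 = 10^(14.2/10) = 26.30
Friis cascade:
  F = 1.702 + (1.330 − 1)/0.5875 = 2.265
NF = 10 log₁₀(2.265) = 3.55 dB

3.55 dB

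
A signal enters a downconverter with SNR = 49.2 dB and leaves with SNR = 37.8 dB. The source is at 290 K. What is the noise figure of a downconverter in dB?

NF (dB) = SNR_in(dB) − SNR_out(dB) when the source is at T₀
NF = 49.2 − 37.8 = 11.4 dB

11.4 dB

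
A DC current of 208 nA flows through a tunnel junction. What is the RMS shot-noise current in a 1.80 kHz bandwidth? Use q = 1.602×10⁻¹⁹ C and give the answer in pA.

I_n = √(2qI·B)
2qI·B = 2 × 1.602×10⁻¹⁹ × 2.08×10⁻⁷ × 1.80×10³ = 1.20×10⁻²² A²
I_n = √(1.20×10⁻²²) = 1.10×10⁻¹¹ A = 11.0 pA

11.0 pA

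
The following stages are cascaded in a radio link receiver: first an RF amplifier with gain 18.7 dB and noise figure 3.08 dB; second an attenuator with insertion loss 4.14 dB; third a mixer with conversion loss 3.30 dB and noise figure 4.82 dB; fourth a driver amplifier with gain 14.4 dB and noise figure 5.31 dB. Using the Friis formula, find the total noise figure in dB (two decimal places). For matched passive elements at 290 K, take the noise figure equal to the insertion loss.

3.63 dB

Convert to linear (a loss of L dB is a gain of −L dB): F_i = 10^(NF_i/10), G_i = 10^(G_i,dB/10)
  Stage 1: F_1 = 10^(3.08/10) = 2.032, G_1 = 10^(18.7/10) = 74.13
  Stage 2: F_2 = 10^(4.14/10) = 2.594, G_2 = 10^(−4.14/10) = 0.3855
  Stage 3: F_3 = 10^(4.82/10) = 3.034, G_3 = 10^(−3.30/10) = 0.4677
  Stage 4: F_4 = 10^(5.31/10) = 3.396, G_4 = 10^(14.4/10) = 27.54
Friis cascade:
  F = 2.032 + (2.594 − 1)/74.13 + (3.034 − 1)/28.58 + (3.396 − 1)/13.37 = 2.304
NF = 10 log₁₀(2.304) = 3.63 dB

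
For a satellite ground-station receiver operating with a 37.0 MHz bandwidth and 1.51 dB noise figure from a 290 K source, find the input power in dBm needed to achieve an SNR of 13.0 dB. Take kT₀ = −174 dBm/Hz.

Sensitivity = −174 + 10 log₁₀(B) + NF + SNR_min
= −174 + 75.68 + 1.51 + 13.0
= −83.81 dBm → −83.8 dBm

−83.8 dBm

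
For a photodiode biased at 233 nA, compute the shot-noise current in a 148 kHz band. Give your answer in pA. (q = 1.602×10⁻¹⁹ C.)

105 pA

I_n = √(2qI·B)
2qI·B = 2 × 1.602×10⁻¹⁹ × 2.33×10⁻⁷ × 1.48×10⁵ = 1.10×10⁻²⁰ A²
I_n = √(1.10×10⁻²⁰) = 1.05×10⁻¹⁰ A = 105 pA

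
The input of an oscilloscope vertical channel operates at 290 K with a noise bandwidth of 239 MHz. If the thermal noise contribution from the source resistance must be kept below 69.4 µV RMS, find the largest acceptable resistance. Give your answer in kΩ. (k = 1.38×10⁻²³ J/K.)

Johnson–Nyquist: V_n = √(4kTRB) ⇒ R = V_n² / (4kTB)
4kTB = 4 × 1.38×10⁻²³ × 290 × 2.39×10⁸ = 3.83×10⁻¹²
R = (6.94×10⁻⁵)² / 3.83×10⁻¹² = 1.26×10³ Ω = 1.26 kΩ

1.26 kΩ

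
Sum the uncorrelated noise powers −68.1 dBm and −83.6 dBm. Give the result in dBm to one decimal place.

Convert to linear, add, convert back:
P₁ = 1.55×10⁻¹⁰ W, P₂ = 4.37×10⁻¹² W
P_tot = 1.59×10⁻¹⁰ W → 10 log₁₀(P_tot / 10⁻³) = −68.0 dBm

−68.0 dBm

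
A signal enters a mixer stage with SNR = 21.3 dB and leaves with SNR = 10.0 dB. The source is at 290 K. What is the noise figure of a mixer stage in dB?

NF (dB) = SNR_in(dB) − SNR_out(dB) when the source is at T₀
NF = 21.3 − 10.0 = 11.3 dB

11.3 dB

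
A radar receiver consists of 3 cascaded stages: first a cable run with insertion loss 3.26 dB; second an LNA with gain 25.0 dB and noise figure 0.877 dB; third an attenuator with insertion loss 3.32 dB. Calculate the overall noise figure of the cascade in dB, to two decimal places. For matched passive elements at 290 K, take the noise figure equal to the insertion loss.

4.15 dB

Convert to linear (a loss of L dB is a gain of −L dB): F_i = 10^(NF_i/10), G_i = 10^(G_i,dB/10)
  Stage 1: F_1 = 10^(3.26/10) = 2.118, G_1 = 10^(−3.26/10) = 0.4721
  Stage 2: F_2 = 10^(0.877/10) = 1.224, G_2 = 10^(25.0/10) = 316.2
  Stage 3: F_3 = 10^(3.32/10) = 2.148, G_3 = 10^(−3.32/10) = 0.4656
Friis cascade:
  F = 2.118 + (1.224 − 1)/0.4721 + (2.148 − 1)/149.3 = 2.600
NF = 10 log₁₀(2.600) = 4.15 dB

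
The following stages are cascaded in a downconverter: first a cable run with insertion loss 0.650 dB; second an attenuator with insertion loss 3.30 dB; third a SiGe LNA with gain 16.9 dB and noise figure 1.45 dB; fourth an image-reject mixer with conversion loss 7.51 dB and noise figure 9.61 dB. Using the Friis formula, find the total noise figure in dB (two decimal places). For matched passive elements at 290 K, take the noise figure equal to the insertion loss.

5.89 dB

Convert to linear (a loss of L dB is a gain of −L dB): F_i = 10^(NF_i/10), G_i = 10^(G_i,dB/10)
  Stage 1: F_1 = 10^(0.650/10) = 1.161, G_1 = 10^(−0.650/10) = 0.8610
  Stage 2: F_2 = 10^(3.30/10) = 2.138, G_2 = 10^(−3.30/10) = 0.4677
  Stage 3: F_3 = 10^(1.45/10) = 1.396, G_3 = 10^(16.9/10) = 48.98
  Stage 4: F_4 = 10^(9.61/10) = 9.141, G_4 = 10^(−7.51/10) = 0.1774
Friis cascade:
  F = 1.161 + (2.138 − 1)/0.8610 + (1.396 − 1)/0.4027 + (9.141 − 1)/19.72 = 3.880
NF = 10 log₁₀(3.880) = 5.89 dB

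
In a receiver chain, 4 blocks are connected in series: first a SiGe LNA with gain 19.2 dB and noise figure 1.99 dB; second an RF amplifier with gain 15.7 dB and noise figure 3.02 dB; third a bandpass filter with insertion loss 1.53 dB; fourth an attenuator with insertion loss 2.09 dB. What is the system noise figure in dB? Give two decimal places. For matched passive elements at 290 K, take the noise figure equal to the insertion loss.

2.02 dB

Convert to linear (a loss of L dB is a gain of −L dB): F_i = 10^(NF_i/10), G_i = 10^(G_i,dB/10)
  Stage 1: F_1 = 10^(1.99/10) = 1.581, G_1 = 10^(19.2/10) = 83.18
  Stage 2: F_2 = 10^(3.02/10) = 2.004, G_2 = 10^(15.7/10) = 37.15
  Stage 3: F_3 = 10^(1.53/10) = 1.422, G_3 = 10^(−1.53/10) = 0.7031
  Stage 4: F_4 = 10^(2.09/10) = 1.618, G_4 = 10^(−2.09/10) = 0.6180
Friis cascade:
  F = 1.581 + (2.004 − 1)/83.18 + (1.422 − 1)/3090 + (1.618 − 1)/2173 = 1.594
NF = 10 log₁₀(1.594) = 2.02 dB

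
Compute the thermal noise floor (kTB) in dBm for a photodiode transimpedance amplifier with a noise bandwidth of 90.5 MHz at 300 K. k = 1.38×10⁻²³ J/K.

P_n = kTB = 1.38×10⁻²³ × 300 × 9.05×10⁷ = 3.75×10⁻¹³ W
In dBm: 10 log₁₀(3.75×10⁻¹³ / 10⁻³) = −94.3 dBm

−94.3 dBm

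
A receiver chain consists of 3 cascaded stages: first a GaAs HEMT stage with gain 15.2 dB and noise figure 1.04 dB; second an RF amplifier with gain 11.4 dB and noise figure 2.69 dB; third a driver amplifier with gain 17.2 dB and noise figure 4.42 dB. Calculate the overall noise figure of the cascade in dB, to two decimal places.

Convert to linear (a loss of L dB is a gain of −L dB): F_i = 10^(NF_i/10), G_i = 10^(G_i,dB/10)
  Stage 1: F_1 = 10^(1.04/10) = 1.271, G_1 = 10^(15.2/10) = 33.11
  Stage 2: F_2 = 10^(2.69/10) = 1.858, G_2 = 10^(11.4/10) = 13.80
  Stage 3: F_3 = 10^(4.42/10) = 2.767, G_3 = 10^(17.2/10) = 52.48
Friis cascade:
  F = 1.271 + (1.858 − 1)/33.11 + (2.767 − 1)/457.1 = 1.300
NF = 10 log₁₀(1.300) = 1.14 dB

1.14 dB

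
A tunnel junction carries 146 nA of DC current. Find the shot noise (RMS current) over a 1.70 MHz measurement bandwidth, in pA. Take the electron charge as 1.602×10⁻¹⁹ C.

I_n = √(2qI·B)
2qI·B = 2 × 1.602×10⁻¹⁹ × 1.46×10⁻⁷ × 1.70×10⁶ = 7.95×10⁻²⁰ A²
I_n = √(7.95×10⁻²⁰) = 2.82×10⁻¹⁰ A = 282 pA

282 pA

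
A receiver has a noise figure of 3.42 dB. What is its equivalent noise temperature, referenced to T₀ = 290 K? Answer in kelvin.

F = 10^(3.42/10) = 2.19786
T_e = (F − 1)·T₀ = (2.19786 − 1) × 290 = 347 K

347 K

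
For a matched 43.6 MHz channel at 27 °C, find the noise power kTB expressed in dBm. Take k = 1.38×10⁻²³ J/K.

T = 27 °C + 273.15 = 300.15 K
P_n = kTB = 1.38×10⁻²³ × 300.15 × 4.36×10⁷ = 1.81×10⁻¹³ W
In dBm: 10 log₁₀(1.81×10⁻¹³ / 10⁻³) = −97.4 dBm

−97.4 dBm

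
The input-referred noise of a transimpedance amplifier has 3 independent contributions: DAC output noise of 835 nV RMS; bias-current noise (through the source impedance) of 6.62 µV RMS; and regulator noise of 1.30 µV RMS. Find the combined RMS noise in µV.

Uncorrelated sources add in power (mean-square): V_tot = √(ΣV_i²)
V_tot = √[(8.35×10⁻⁷)² + (6.62×10⁻⁶)² + (1.30×10⁻⁶)²] = 6.80×10⁻⁶ V = 6.80 µV

6.80 µV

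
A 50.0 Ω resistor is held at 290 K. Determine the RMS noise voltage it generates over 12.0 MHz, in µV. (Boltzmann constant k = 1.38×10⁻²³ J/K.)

3.10 µV

V_n = √(4kTRB)
4kTRB = 4 × 1.38×10⁻²³ × 290 × 5.00×10¹ × 1.20×10⁷ = 9.60×10⁻¹² V²
V_n = √(9.60×10⁻¹²) = 3.10×10⁻⁶ V = 3.10 µV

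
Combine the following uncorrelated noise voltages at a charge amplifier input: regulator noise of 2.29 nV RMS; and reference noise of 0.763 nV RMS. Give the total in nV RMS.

Uncorrelated sources add in power (mean-square): V_tot = √(ΣV_i²)
V_tot = √[(2.29×10⁻⁹)² + (7.63×10⁻¹⁰)²] = 2.41×10⁻⁹ V = 2.41 nV

2.41 nV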